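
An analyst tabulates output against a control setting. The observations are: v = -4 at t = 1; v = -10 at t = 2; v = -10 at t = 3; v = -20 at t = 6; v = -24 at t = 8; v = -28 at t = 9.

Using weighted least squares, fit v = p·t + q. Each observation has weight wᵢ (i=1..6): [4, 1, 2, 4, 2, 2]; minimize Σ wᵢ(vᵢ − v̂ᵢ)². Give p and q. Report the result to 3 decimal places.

Setting ∂/∂p … = 0 gives: 460·p + 70·q = -1464;  70·p + 15·q = -230.
Determinant 460·15 − 70² = 2000.
p = ((-1464)·15 − 70·(-230))/2000 = -293/100; q = (460·(-230) − 70·(-1464))/2000 = -83/50.

p = -2.930, q = -1.660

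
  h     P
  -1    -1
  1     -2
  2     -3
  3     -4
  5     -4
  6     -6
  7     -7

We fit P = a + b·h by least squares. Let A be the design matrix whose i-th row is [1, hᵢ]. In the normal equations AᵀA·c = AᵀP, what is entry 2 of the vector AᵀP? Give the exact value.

Entry 2 ↔ basis h, so (AᵀP)_{2} = Σᵢ (h)·Pᵢ = (-1)·(-1) + (1)·(-2) + (2)·(-3) + (3)·(-4) + (5)·(-4) + (6)·(-6) + (7)·(-7) = -124.

-124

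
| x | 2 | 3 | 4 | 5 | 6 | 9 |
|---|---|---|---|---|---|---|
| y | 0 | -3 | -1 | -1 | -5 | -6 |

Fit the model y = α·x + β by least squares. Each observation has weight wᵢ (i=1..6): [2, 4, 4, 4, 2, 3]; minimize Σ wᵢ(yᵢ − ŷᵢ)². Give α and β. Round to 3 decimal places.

With design matrix M, MᵀWM = [[523, 91]; [91, 19]] and MᵀWy = [-294, -48]ᵀ.
Δ = 523·19 − 91² = 1656.
α = ((-294)·19 − 91·(-48))/1656 = -203/276; β = (523·(-48) − 91·(-294))/1656 = 275/276.

α = -0.736, β = 0.996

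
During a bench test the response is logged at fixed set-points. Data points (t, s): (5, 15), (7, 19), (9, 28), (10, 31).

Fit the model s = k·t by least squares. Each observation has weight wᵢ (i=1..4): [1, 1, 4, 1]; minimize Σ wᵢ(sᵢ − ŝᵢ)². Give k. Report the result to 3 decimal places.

From the data, Σwᵢ·t·t = 498.
And Σwᵢ·t·s = 1526.
k = 1526/498 = 3.06426.

k = 3.064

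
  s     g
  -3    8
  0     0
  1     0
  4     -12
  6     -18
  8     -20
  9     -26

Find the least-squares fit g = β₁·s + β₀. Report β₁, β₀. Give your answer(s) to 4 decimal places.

β₁ = -2.8131, β₀ = 0.3325

The normal equations are: 207·β₁ + 25·β₀ = -574;  25·β₁ + 7·β₀ = -68.
det = 207·7 − 25² = 824.
β₁ = ((-574)·7 − 25·(-68))/824 = -1159/412; β₀ = (207·(-68) − 25·(-574))/824 = 137/412.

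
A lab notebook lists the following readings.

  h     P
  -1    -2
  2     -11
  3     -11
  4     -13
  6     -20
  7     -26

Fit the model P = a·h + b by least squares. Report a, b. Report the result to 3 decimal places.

a = -2.807, b = -4.008

The normal equations are: 115·a + 21·b = -407;  21·a + 6·b = -83.
(Σh·h = 115, Σh = 21, Σ1 = 6, Σh·P = -407, ΣP = -83.)
Δ = 115·6 − 21² = 249.
a = ((-407)·6 − 21·(-83))/249 = -233/83; b = (115·(-83) − 21·(-407))/249 = -998/249.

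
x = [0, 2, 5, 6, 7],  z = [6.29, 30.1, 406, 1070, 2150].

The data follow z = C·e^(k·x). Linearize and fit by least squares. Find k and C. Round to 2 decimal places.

Linearized form: ln z = k·x + ln C. From the 5 transformed points,
Sums: Σx = 20.0000, Σ(x)² = 114.0000, Σln z = 25.8985, Σx·ln z = 132.4059.
Normal system: [[114.0000, 20.0000]; [20.0000, 5]]·[k, ln C]ᵀ = [132.4059, 25.8985]ᵀ.
Solving (det = 170.0000): k = 0.84741, ln C = 1.79005, so C = exp(1.79005) = 5.98977.

k = 0.85, C = 5.99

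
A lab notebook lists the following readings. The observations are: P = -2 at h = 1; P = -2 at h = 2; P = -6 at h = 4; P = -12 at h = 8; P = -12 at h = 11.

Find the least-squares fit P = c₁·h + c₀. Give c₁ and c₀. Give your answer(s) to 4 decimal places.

c₁ = -1.1469, c₀ = -0.8362

From the data, Σh·h = 206, Σh = 26, Σ1 = 5.
For MᵀP: Σh·P = -258, ΣP = -34.
So MᵀM·[c₁, c₀]ᵀ = MᵀP: [[206, 26]; [26, 5]]·[c₁, c₀]ᵀ = [-258, -34]ᵀ.
Eliminating c₀: 5·(row 1) − 26·(row 2) gives 354·c₁ = 5·(-258) − 26·(-34) = -406, so c₁ = -203/177.
Then c₀ = ((-34) − 26·(-203/177))/5 = -148/177.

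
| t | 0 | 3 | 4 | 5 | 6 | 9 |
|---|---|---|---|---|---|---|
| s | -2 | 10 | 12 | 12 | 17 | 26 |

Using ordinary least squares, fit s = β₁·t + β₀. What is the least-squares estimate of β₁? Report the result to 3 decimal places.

β₁ = 3.000

The normal equations are: 167·β₁ + 27·β₀ = 474;  27·β₁ + 6·β₀ = 75.
(Σt·t = 167, Σt = 27, Σ1 = 6, Σt·s = 474, Σs = 75.)
Δ = 167·6 − 27² = 273.
β₁ = (474·6 − 27·75)/273 = 3; β₀ = (167·75 − 27·474)/273 = -1.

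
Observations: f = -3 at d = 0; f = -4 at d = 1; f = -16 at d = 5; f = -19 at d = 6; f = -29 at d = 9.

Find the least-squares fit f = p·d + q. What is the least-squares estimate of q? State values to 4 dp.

q = -1.8759

With design matrix X, XᵀX = [[143, 21]; [21, 5]] and Xᵀf = [-459, -71]ᵀ.
Determinant 143·5 − 21² = 274.
p = ((-459)·5 − 21·(-71))/274 = -402/137; q = (143·(-71) − 21·(-459))/274 = -257/137.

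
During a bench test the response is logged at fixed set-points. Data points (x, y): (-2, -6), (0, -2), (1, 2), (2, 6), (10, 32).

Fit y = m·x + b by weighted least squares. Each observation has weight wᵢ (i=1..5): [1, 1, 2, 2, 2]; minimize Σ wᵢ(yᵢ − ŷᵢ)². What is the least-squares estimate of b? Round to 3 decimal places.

The normal equations are: 214·m + 24·b = 680;  24·m + 8·b = 72.
Eliminating b: 8·(row 1) − 24·(row 2) gives 1136·m = 8·680 − 24·72 = 3712, so m = 232/71.
Then b = (72 − 24·(232/71))/8 = -57/71.

b = -0.803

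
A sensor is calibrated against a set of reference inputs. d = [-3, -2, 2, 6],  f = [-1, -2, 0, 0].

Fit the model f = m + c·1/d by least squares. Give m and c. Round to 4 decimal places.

m = -0.6703, c = 1.9121

Forming MᵀM = [[4, -1/6]; [-1/6, 23/36]] and Mᵀf = [-3, 4/3]ᵀ gives MᵀM·[m, c]ᵀ = Mᵀf.
Eliminating c: (23/36)·(row 1) − (-1/6)·(row 2) gives (91/36)·m = (23/36)·(-3) − (-1/6)·(4/3) = -61/36, so m = -61/91.
Then c = ((4/3) − (-1/6)·(-61/91))/(23/36) = 174/91.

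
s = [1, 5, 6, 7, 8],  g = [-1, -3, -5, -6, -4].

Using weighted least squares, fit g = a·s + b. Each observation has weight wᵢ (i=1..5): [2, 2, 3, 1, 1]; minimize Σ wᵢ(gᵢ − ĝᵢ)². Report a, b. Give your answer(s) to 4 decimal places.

Normal-equation sums: Σwᵢ·s·s = 273, Σwᵢ·s = 45, Σwᵢ·1 = 9.
And Σwᵢ·s·g = -196, Σwᵢ·g = -33.
So MᵀWM·[a, b]ᵀ = MᵀWg: [[273, 45]; [45, 9]]·[a, b]ᵀ = [-196, -33]ᵀ.
det = 273·9 − 45² = 432.
a = ((-196)·9 − 45·(-33))/432 = -31/48; b = (273·(-33) − 45·(-196))/432 = -7/16.

a = -0.6458, b = -0.4375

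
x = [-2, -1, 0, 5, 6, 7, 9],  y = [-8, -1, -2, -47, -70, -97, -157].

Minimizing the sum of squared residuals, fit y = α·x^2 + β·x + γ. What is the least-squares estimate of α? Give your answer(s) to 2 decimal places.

Entries of AᵀA: Σx^2·x^2 = 10900, Σx^2·x = 1404, Σx^2 = 196, Σx·x = 196, Σx = 24, Σ1 = 7.
Moment sums: Σx^2·y = -21198, Σx·y = -2730, Σy = -382.
Row-reducing yields α = -16907/8706, β = 16/1451, γ = -1016/4353.

α = -1.94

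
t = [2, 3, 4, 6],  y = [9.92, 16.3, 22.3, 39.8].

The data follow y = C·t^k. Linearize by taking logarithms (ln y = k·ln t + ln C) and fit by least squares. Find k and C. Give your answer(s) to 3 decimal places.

k = 1.253, C = 4.101

Taking logs, ln y = k·ln t + ln C, so regress ln y on ln t.
XᵀX = [[6.8196, 4.9698]; [4.9698, 4]], rhs = [15.5613, 11.8742]ᵀ  (here Σln t = 4.9698, Σ(ln t)² = 6.8196, Σln y = 11.8742, Σln t·ln y = 15.5613).
Δ = 6.8196·4 − (4.9698)² = 2.5794; k = (15.5613·4 − 4.9698·11.8742)/2.5794 = 1.25337, ln C = (6.8196·11.8742 − 4.9698·15.5613)/2.5794 = 1.41129, so C = exp(1.41129) = 4.10124.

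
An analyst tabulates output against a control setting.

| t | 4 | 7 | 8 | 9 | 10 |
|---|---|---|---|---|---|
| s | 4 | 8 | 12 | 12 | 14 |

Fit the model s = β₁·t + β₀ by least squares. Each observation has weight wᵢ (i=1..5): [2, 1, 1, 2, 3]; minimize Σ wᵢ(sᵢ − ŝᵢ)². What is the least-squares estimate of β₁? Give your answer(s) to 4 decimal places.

β₁ = 1.6730

Forming AᵀWA = [[607, 71]; [71, 9]] and AᵀWs = [820, 94]ᵀ gives AᵀWA·[β₁, β₀]ᵀ = AᵀWs.
Eliminating β₀: 9·(row 1) − 71·(row 2) gives 422·β₁ = 9·820 − 71·94 = 706, so β₁ = 353/211.
Then β₀ = (94 − 71·(353/211))/9 = -581/211.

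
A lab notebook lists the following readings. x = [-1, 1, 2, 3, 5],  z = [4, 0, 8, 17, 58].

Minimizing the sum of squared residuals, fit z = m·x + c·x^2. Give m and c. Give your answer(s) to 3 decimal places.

m = -1.985, c = 2.702

Entries of AᵀA: Σx·x = 40, Σx·x^2 = 160, Σx^2·x^2 = 724.
Right-hand side: Σx·z = 353, Σx^2·z = 1639.
Normal equations: [[40, 160]; [160, 724]]·[m, c]ᵀ = [353, 1639]ᵀ.
det = 40·724 − 160² = 3360.
m = (353·724 − 160·1639)/3360 = -1667/840; c = (40·1639 − 160·353)/3360 = 227/84.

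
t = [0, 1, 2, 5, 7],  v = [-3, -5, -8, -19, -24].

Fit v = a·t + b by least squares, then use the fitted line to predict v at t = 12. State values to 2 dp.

Forming XᵀX = [[79, 15]; [15, 5]] and Xᵀv = [-284, -59]ᵀ gives XᵀX·[a, b]ᵀ = Xᵀv.
Eliminating b: 5·(row 1) − 15·(row 2) gives 170·a = 5·(-284) − 15·(-59) = -535, so a = -107/34.
Then b = ((-59) − 15·(-107/34))/5 = -401/170.
At t = 12: v̂ = (-107/34)·(12) + (-401/170)·(1) = -6821/170.

v̂ = -40.12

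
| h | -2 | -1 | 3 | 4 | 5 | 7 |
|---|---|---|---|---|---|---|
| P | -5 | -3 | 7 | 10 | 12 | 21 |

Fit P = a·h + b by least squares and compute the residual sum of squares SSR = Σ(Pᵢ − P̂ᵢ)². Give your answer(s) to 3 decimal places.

SSR = 8.332

With design matrix M, MᵀM = [[104, 16]; [16, 6]] and MᵀP = [281, 42]ᵀ.
Determinant 104·6 − 16² = 368.
a = (281·6 − 16·42)/368 = 507/184; b = (104·42 − 16·281)/368 = -8/23.
Residuals: 79/92, 19/184, -169/184, -31/46, -263/184, 379/184; SSR = 1533/184.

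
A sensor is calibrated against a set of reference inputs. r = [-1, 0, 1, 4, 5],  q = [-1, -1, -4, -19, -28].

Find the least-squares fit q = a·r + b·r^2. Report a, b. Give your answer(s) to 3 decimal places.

a = -1.190, b = -0.888

Entries of MᵀM: Σr·r = 43, Σr·r^2 = 189, Σr^2·r^2 = 883.
Right-hand side: Σr·q = -219, Σr^2·q = -1009.
Normal equations: [[43, 189]; [189, 883]]·[a, b]ᵀ = [-219, -1009]ᵀ.
det = 43·883 − 189² = 2248.
a = ((-219)·883 − 189·(-1009))/2248 = -669/562; b = (43·(-1009) − 189·(-219))/2248 = -499/562.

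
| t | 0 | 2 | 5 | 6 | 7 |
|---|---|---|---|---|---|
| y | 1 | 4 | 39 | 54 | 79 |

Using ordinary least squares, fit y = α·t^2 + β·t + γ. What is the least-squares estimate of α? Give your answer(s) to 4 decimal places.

α = 1.8701

XᵀX·[α, β, γ]ᵀ = Xᵀy reads: 4338·α + 692·β + 114·γ = 6806;  692·α + 114·β + 20·γ = 1080;  114·α + 20·β + 5·γ = 177.
(Σt^2·t^2 = 4338, Σt^2·t = 692, Σt^2 = 114, Σt·t = 114, Σt = 20, Σ1 = 5, Σt^2·y = 6806, Σt·y = 1080, Σy = 177.)
Row-reducing yields α = 8002/4279, β = -8726/4279, γ = 3935/4279.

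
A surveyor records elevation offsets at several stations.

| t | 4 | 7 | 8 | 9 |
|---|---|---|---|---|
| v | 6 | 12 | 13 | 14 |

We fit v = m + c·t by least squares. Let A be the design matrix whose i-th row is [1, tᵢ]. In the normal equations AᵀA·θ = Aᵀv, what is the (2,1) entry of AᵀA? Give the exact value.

28

Row 2 ↔ basis t, column 1 ↔ basis 1, so (AᵀA)_{2,1} = Σᵢ t = (4)·(1) + (7)·(1) + (8)·(1) + (9)·(1) = 28.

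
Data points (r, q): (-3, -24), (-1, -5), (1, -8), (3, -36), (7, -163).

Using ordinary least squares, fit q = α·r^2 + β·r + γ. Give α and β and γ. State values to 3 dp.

α = -2.975, β = -1.969, γ = -3.389

The normal system AᵀA·[α, β, γ]ᵀ = Aᵀq is [[2565, 343, 69]; [343, 69, 7]; [69, 7, 5]]·[α, β, γ]ᵀ = [-8540, -1180, -236]ᵀ.
Solving the 3×3 system (Gaussian elimination) gives α = -2020/679, β = -191/97, γ = -2301/679.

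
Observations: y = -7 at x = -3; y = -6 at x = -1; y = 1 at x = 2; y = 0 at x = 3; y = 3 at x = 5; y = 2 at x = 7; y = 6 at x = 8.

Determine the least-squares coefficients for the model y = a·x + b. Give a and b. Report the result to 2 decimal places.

Entries of AᵀA: Σx·x = 161, Σx = 21, Σ1 = 7.
Right-hand side: Σx·y = 106, Σy = -1.
det = 161·7 − 21² = 686.
a = (106·7 − 21·(-1))/686 = 109/98; b = (161·(-1) − 21·106)/686 = -341/98.

a = 1.11, b = -3.48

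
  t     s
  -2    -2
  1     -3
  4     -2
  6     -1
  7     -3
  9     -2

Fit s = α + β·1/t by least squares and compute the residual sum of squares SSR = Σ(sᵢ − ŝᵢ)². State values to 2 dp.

SSR = 2.30

XᵀX·[α, β]ᵀ = Xᵀs reads: 6·α + (295/252)·β = -13;  (295/252)·α + (87193/63504)·β = -209/63.
Determinant 6·(87193/63504) − (295/252)² = 436133/63504.
α = ((-13)·(87193/63504) − (295/252)·(-209/63))/(436133/63504) = -886889/436133; β = (6·(-209/63) − (295/252)·(-13))/(436133/63504) = -297612/436133.
Residuals: -134183/436133, -123898/436133, 89026/436133, 500358/436133, -378994/436133, 47691/436133; SSR = 1003250/436133.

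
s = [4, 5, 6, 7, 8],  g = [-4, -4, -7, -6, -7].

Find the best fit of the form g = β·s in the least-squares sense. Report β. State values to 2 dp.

β = -0.93

Setting ∂/∂β … = 0 gives: 190·β = -176.
(Σs·s = 190, Σs·g = -176.)
β = (-176)/190 = -0.926316.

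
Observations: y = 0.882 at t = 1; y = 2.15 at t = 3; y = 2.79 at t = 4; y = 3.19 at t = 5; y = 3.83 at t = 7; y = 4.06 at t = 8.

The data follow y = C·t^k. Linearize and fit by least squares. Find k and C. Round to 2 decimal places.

With ln yᵢ as the transformed response and ln tᵢ as the regressor:
Σln t = 8.1197, Σ(ln t)² = 13.8297, Σln y = 5.5700, Σln t·ln y = 9.6571.
Normal system: [[13.8297, 8.1197]; [8.1197, 6]]·[k, ln C]ᵀ = [9.6571, 5.5700]ᵀ.
Δ = 13.8297·6 − (8.1197)² = 17.0487; k = (9.6571·6 − 8.1197·5.5700)/17.0487 = 0.74585, ln C = (13.8297·5.5700 − 8.1197·9.6571)/17.0487 = -0.08101, so C = exp(-0.08101) = 0.92218.

k = 0.75, C = 0.92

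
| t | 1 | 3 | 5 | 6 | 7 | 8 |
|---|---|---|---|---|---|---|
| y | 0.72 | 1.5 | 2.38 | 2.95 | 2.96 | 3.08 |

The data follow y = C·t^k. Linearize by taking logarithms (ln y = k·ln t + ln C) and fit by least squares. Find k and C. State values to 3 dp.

Linearized form: ln y = k·ln t + ln C. From the 6 transformed points,
Σln t = 8.5252, Σ(ln t)² = 15.1183, Σln y = 4.2360, Σln t·ln y = 8.2302.
Equations: 15.1183·k + 8.5252·ln C = 8.2302;  8.5252·k + 6·ln C = 4.2360.
Δ = 15.1183·6 − (8.5252)² = 18.0313; k = (8.2302·6 − 8.5252·4.2360)/18.0313 = 0.73588, ln C = (15.1183·4.2360 − 8.5252·8.2302)/18.0313 = -0.33959, so C = exp(-0.33959) = 0.71206.

k = 0.736, C = 0.712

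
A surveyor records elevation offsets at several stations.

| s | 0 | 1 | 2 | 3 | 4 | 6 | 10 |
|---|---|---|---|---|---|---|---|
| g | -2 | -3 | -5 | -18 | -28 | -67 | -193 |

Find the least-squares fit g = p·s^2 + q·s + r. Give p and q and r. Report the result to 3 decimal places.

The normal equations are: 11650·p + 1316·q + 166·r = -22345;  1316·p + 166·q + 26·r = -2511;  166·p + 26·q + 7·r = -316.
(Σs^2·s^2 = 11650, Σs^2·s = 1316, Σs^2 = 166, Σs·s = 166, Σs = 26, Σ1 = 7, Σs^2·g = -22345, Σs·g = -2511, Σg = -316.)
Inverting the 3×3 Gram matrix, [p, q, r]ᵀ = [-37243/18018, 84415/54054, -52060/27027]ᵀ.

p = -2.067, q = 1.562, r = -1.926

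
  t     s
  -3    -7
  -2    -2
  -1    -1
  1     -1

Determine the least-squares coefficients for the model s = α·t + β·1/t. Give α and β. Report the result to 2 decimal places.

Forming MᵀM = [[15, 4]; [4, 85/36]] and Mᵀs = [25, 10/3]ᵀ gives MᵀM·[α, β]ᵀ = Mᵀs.
det = 15·(85/36) − 4² = 233/12.
α = (25·(85/36) − 4·(10/3))/(233/12) = 1645/699; β = (15·(10/3) − 4·25)/(233/12) = -600/233.

α = 2.35, β = -2.58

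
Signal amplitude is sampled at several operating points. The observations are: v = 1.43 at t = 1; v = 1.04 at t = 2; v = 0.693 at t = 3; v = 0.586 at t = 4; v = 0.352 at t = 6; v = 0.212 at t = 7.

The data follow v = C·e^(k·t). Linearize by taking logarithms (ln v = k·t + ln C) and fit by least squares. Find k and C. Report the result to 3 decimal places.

k = -0.300, C = 1.882

Let Y = ln v. Fitting Y = k·t + ln C by least squares:
AᵀA = [[115.0000, 23.0000]; [23.0000, 6]], rhs = [-19.9247, -3.0996]ᵀ  (here Σt = 23.0000, Σ(t)² = 115.0000, Σln v = -3.0996, Σt·ln v = -19.9247).
Δ = 115.0000·6 − (23.0000)² = 161.0000; k = (-19.9247·6 − 23.0000·-3.0996)/161.0000 = -0.29974, ln C = (115.0000·-3.0996 − 23.0000·-19.9247)/161.0000 = 0.63242, so C = exp(0.63242) = 1.88216.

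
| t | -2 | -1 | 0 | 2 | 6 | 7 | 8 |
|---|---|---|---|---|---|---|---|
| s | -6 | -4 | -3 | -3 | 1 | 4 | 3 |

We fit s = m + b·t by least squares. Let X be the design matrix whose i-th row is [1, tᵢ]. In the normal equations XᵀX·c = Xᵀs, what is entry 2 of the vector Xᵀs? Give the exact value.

Entry 2 ↔ basis t, so (Xᵀs)_{2} = Σᵢ (t)·sᵢ = (-2)·(-6) + (-1)·(-4) + (0)·(-3) + (2)·(-3) + (6)·(1) + (7)·(4) + (8)·(3) = 68.

68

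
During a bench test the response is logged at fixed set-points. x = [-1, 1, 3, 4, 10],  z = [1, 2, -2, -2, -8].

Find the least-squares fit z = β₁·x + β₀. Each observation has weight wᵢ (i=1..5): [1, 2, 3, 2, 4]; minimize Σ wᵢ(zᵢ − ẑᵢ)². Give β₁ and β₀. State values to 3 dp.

β₁ = -0.948, β₀ = 1.497

MᵀWM·[β₁, β₀]ᵀ = MᵀWz reads: 462·β₁ + 58·β₀ = -351;  58·β₁ + 12·β₀ = -37.
(Σwᵢ·x·x = 462, Σwᵢ·x = 58, Σwᵢ·1 = 12, Σwᵢ·x·z = -351, Σwᵢ·z = -37.)
Eliminating β₀: 12·(row 1) − 58·(row 2) gives 2180·β₁ = 12·(-351) − 58·(-37) = -2066, so β₁ = -1033/1090.
Then β₀ = ((-37) − 58·(-1033/1090))/12 = 816/545.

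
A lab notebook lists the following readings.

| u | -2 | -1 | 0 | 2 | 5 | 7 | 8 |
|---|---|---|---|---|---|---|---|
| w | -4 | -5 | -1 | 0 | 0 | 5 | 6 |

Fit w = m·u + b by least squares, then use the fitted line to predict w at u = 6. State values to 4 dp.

Compute the Gram sums: Σu·u = 147, Σu = 19, Σ1 = 7.
And Σu·w = 96, Σw = 1.
So XᵀX·[m, b]ᵀ = Xᵀw: [[147, 19]; [19, 7]]·[m, b]ᵀ = [96, 1]ᵀ.
det = 147·7 − 19² = 668.
m = (96·7 − 19·1)/668 = 653/668; b = (147·1 − 19·96)/668 = -1677/668.
At u = 6: ŵ = (653/668)·(6) + (-1677/668)·(1) = 2241/668.

ŵ = 3.3548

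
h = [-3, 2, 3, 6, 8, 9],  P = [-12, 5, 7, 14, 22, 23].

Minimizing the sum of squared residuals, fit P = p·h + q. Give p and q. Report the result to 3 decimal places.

The normal system XᵀX·[p, q]ᵀ = XᵀP is [[203, 25]; [25, 6]]·[p, q]ᵀ = [534, 59]ᵀ.
Determinant 203·6 − 25² = 593.
p = (534·6 − 25·59)/593 = 1729/593; q = (203·59 − 25·534)/593 = -1373/593.

p = 2.916, q = -2.315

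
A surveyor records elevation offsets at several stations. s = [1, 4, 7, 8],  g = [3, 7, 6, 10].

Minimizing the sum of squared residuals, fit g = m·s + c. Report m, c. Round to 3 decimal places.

m = 0.767, c = 2.667

With design matrix A, AᵀA = [[130, 20]; [20, 4]] and Aᵀg = [153, 26]ᵀ.
Eliminating c: 4·(row 1) − 20·(row 2) gives 120·m = 4·153 − 20·26 = 92, so m = 23/30.
Then c = (26 − 20·(23/30))/4 = 8/3.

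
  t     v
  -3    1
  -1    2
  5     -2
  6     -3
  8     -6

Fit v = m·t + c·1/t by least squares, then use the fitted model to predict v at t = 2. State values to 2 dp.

MᵀM·[m, c]ᵀ = Mᵀv reads: 135·m + 5·c = -81;  5·m + (17201/14400)·c = -239/60.
(Σt·t = 135, Σt·1/t = 5, Σ1/t·1/t = 17201/14400, Σt·v = -81, Σ1/t·v = -239/60.)
Determinant 135·(17201/14400) − 5² = 43603/320.
m = ((-81)·(17201/14400) − 5·(-239/60))/(43603/320) = -368827/654045; c = (135·(-239/60) − 5·(-81))/(43603/320) = -42480/43603.
At t = 2: v̂ = (-368827/654045)·(2) + (-42480/43603)·(1/2) = -1056254/654045.

v̂ = -1.61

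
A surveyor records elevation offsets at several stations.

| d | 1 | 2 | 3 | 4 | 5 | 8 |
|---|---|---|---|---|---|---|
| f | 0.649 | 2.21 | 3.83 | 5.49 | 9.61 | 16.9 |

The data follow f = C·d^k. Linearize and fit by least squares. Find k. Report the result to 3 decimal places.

k = 1.570

Linearized form: ln f = k·ln d + ln C. From the 6 transformed points,
Σln d = 6.8669, Σ(ln d)² = 10.5236, Σln f = 8.4966, Σln d·ln f = 13.9068.
Equations: 10.5236·k + 6.8669·ln C = 13.9068;  6.8669·k + 6·ln C = 8.4966.
Δ = 10.5236·6 − (6.8669)² = 15.9867; k = (13.9068·6 − 6.8669·8.4966)/15.9867 = 1.56976, ln C = (10.5236·8.4966 − 6.8669·13.9068)/15.9867 = -0.38047.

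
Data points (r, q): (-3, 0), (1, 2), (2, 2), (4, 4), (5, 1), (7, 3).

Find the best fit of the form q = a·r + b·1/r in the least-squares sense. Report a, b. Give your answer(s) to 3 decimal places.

a = 0.367, b = 1.634

Normal-equation sums: Σr·r = 104, Σr·1/r = 6, Σ1/r·1/r = 261781/176400.
Moment sums: Σr·q = 48, Σ1/r·q = 162/35.
det = 104·(261781/176400) − 6² = 2609353/22050.
a = (48·(261781/176400) − 6·(162/35))/(2609353/22050) = 958326/2609353; b = (104·(162/35) − 6·48)/(2609353/22050) = 4263840/2609353.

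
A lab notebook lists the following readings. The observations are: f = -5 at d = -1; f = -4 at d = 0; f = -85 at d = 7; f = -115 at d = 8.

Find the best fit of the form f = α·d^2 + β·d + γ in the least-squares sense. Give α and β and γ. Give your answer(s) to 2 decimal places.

With design matrix M, MᵀM = [[6498, 854, 114]; [854, 114, 14]; [114, 14, 4]] and Mᵀf = [-11530, -1510, -209]ᵀ.
Row-reducing yields α = -31/16, β = 1649/1040, γ = -671/260.

α = -1.94, β = 1.59, γ = -2.58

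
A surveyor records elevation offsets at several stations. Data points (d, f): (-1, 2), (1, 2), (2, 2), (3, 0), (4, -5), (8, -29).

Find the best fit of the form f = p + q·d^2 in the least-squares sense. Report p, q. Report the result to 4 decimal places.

p = 3.2890, q = -0.5025

Entries of MᵀM: Σ1 = 6, Σd^2 = 95, Σd^2·d^2 = 4451.
Moment sums: Σf = -28, Σd^2·f = -1924.
Eliminating q: 4451·(row 1) − 95·(row 2) gives 17681·p = 4451·(-28) − 95·(-1924) = 58152, so p = 58152/17681.
Then q = ((-1924) − 95·(58152/17681))/4451 = -8884/17681.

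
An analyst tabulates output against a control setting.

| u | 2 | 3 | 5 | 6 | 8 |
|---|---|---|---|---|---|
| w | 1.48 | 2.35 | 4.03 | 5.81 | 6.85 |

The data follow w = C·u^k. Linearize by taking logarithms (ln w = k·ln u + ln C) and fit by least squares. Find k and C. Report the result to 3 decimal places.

k = 1.142, C = 0.673

Let Y = ln w. Fitting Y = k·ln u + ln C by least squares:
Σln u = 7.2724, Σ(ln u)² = 11.8122, Σln w = 6.3241, Σln u·ln w = 10.6077.
Normal system: [[11.8122, 7.2724]; [7.2724, 5]]·[k, ln C]ᵀ = [10.6077, 6.3241]ᵀ.
Δ = 11.8122·5 − (7.2724)² = 6.1731; k = (10.6077·5 − 7.2724·6.3241)/6.1731 = 1.14165, ln C = (11.8122·6.3241 − 7.2724·10.6077)/6.1731 = -0.39569, so C = exp(-0.39569) = 0.67321.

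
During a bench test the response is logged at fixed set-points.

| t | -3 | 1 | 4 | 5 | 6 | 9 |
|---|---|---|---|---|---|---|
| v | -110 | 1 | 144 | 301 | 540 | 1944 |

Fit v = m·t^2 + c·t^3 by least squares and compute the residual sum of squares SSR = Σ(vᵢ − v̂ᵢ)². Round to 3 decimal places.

The normal system XᵀX·[m, c]ᵀ = Xᵀv is [[8820, 70732]; [70732, 598548]]·[m, c]ᵀ = [185744, 1583628]ᵀ.
Eliminating c: 598548·(row 1) − 70732·(row 2) gives 276177536·m = 598548·185744 − 70732·1583628 = -836475984, so m = -52279749/17261096.
Then c = (1583628 − 70732·(-52279749/17261096))/598548 = 51847147/17261096.
Residuals: -14164925/8630548, 8846849/8630548, 482050/2157637, 10845123/8630548, 1019763/4315274, -3169935/8630548; SSR = 24010911/4315274.

SSR = 5.564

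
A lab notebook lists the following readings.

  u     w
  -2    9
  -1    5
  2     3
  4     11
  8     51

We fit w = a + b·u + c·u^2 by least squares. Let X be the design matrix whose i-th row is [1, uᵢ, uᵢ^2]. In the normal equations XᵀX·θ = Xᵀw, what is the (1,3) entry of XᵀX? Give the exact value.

89

Row 1 ↔ basis 1, column 3 ↔ basis u^2, so (XᵀX)_{1,3} = Σᵢ u^2 = (1)·(4) + (1)·(1) + (1)·(4) + (1)·(16) + (1)·(64) = 89.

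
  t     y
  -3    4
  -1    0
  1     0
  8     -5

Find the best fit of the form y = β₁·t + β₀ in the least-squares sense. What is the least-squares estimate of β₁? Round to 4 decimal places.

Forming AᵀA = [[75, 5]; [5, 4]] and Aᵀy = [-52, -1]ᵀ gives AᵀA·[β₁, β₀]ᵀ = Aᵀy.
Determinant 75·4 − 5² = 275.
β₁ = ((-52)·4 − 5·(-1))/275 = -203/275; β₀ = (75·(-1) − 5·(-52))/275 = 37/55.

β₁ = -0.7382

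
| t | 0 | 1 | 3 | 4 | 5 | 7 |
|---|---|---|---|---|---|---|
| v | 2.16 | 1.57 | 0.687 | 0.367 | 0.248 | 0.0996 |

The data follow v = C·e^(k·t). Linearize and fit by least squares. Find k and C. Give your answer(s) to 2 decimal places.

Linearized form: ln v = k·t + ln C. From the 6 transformed points,
Σt = 20.0000, Σ(t)² = 100.0000, Σln v = -3.8576, Σt·ln v = -27.8025.
Equations: 100.0000·k + 20.0000·ln C = -27.8025;  20.0000·k + 6·ln C = -3.8576.
Slope k = (n·Σt·ln v − Σt·Σln v)/(n·Σ(t)² − (Σt)²) = (6·-27.8025 − 20.0000·-3.8576)/200.0000 = -0.44832; ln C = (Σln v − k·Σt)/n = 0.85148, so C = exp(0.85148) = 2.34311.

k = -0.45, C = 2.34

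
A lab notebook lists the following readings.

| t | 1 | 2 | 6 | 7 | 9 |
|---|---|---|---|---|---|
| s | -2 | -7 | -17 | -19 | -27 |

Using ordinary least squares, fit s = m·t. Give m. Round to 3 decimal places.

Entries of XᵀX: Σt·t = 171.
Right-hand side: Σt·s = -494.
XᵀX·[m]ᵀ = Xᵀs becomes [[171]]·[m]ᵀ = [-494]ᵀ.
m = (-494)/171 = -2.88889.

m = -2.889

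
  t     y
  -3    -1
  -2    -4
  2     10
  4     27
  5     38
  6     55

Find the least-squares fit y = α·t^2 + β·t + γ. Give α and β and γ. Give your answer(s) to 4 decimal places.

α = 1.0229, β = 3.0664, γ = -1.3249

From the data, Σt^2·t^2 = 2290, Σt^2·t = 378, Σt^2 = 94, Σt·t = 94, Σt = 12, Σ1 = 6.
For Xᵀy: Σt^2·y = 3377, Σt·y = 659, Σy = 125.
XᵀX·[α, β, γ]ᵀ = Xᵀy becomes [[2290, 378, 94]; [378, 94, 12]; [94, 12, 6]]·[α, β, γ]ᵀ = [3377, 659, 125]ᵀ.
Row-reducing yields α = 6479/6334, β = 48557/15835, γ = -20979/15835.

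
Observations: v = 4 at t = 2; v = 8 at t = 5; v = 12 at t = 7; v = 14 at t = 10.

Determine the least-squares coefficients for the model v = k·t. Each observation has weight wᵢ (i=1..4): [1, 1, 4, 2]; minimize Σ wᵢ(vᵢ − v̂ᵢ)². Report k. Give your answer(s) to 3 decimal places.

With design matrix X, XᵀWX = [[425]] and XᵀWv = [664]ᵀ.
Hence k = 664 / 425 ≈ 1.56235.

k = 1.562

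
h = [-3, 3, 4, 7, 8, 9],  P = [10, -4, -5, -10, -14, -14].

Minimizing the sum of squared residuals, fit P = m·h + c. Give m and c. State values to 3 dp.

m = -2.027, c = 3.295

The normal equations are: 228·m + 28·c = -370;  28·m + 6·c = -37.
(Σh·h = 228, Σh = 28, Σ1 = 6, Σh·P = -370, ΣP = -37.)
Determinant 228·6 − 28² = 584.
m = ((-370)·6 − 28·(-37))/584 = -148/73; c = (228·(-37) − 28·(-370))/584 = 481/146.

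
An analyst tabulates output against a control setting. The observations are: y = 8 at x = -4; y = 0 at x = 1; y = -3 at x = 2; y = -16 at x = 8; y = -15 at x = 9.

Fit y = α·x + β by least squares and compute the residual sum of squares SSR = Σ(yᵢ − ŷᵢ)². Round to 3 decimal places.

With design matrix M, MᵀM = [[166, 16]; [16, 5]] and Mᵀy = [-301, -26]ᵀ.
Eliminating β: 5·(row 1) − 16·(row 2) gives 574·α = 5·(-301) − 16·(-26) = -1089, so α = -1089/574.
Then β = ((-26) − 16·(-1089/574))/5 = 250/287.
Residuals: -132/287, 589/574, -22/287, -486/287, 691/574; SSR = 3207/574.

SSR = 5.587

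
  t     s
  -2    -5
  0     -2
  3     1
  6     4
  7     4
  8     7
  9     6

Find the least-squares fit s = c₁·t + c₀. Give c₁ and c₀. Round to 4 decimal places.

Normal-equation sums: Σt·t = 243, Σt = 31, Σ1 = 7.
And Σt·s = 175, Σs = 15.
So AᵀA·[c₁, c₀]ᵀ = Aᵀs: [[243, 31]; [31, 7]]·[c₁, c₀]ᵀ = [175, 15]ᵀ.
det = 243·7 − 31² = 740.
c₁ = (175·7 − 31·15)/740 = 38/37; c₀ = (243·15 − 31·175)/740 = -89/37.

c₁ = 1.0270, c₀ = -2.4054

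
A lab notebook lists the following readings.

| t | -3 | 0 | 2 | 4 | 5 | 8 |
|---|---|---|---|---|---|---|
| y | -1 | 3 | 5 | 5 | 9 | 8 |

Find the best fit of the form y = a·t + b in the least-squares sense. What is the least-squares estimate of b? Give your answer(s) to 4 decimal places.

Sums needed: Σt·t = 118, Σt = 16, Σ1 = 6.
For Aᵀy: Σt·y = 142, Σy = 29.
Determinant 118·6 − 16² = 452.
a = (142·6 − 16·29)/452 = 97/113; b = (118·29 − 16·142)/452 = 575/226.

b = 2.5442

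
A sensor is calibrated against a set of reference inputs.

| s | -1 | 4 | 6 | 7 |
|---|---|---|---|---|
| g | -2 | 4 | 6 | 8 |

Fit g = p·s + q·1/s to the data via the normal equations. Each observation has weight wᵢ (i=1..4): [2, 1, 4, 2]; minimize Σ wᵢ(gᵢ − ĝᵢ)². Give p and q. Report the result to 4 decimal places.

The normal equations are: 260·p + 9·q = 276;  9·p + (15625/7056)·q = 79/7.
Determinant 260·(15625/7056) − 9² = 872741/1764.
p = (276·(15625/7056) − 9·(79/7))/(872741/1764) = 898953/872741; q = (260·(79/7) − 9·276)/(872741/1764) = 794304/872741.

p = 1.0300, q = 0.9101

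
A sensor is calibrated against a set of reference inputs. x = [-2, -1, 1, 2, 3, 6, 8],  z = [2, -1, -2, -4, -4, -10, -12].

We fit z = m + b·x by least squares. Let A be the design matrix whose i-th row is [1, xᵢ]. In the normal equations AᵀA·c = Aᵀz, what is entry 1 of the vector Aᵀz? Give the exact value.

Entry 1 ↔ basis 1, so (Aᵀz)_{1} = Σᵢ zᵢ = (1)·(2) + (1)·(-1) + (1)·(-2) + (1)·(-4) + (1)·(-4) + (1)·(-10) + (1)·(-12) = -31.

-31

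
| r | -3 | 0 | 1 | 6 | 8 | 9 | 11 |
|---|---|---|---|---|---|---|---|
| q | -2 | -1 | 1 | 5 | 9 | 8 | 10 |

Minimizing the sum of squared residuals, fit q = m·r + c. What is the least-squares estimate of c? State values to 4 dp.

From the data, Σr·r = 312, Σr = 32, Σ1 = 7.
And Σr·q = 291, Σq = 30.
Δ = 312·7 − 32² = 1160.
m = (291·7 − 32·30)/1160 = 1077/1160; c = (312·30 − 32·291)/1160 = 6/145.

c = 0.0414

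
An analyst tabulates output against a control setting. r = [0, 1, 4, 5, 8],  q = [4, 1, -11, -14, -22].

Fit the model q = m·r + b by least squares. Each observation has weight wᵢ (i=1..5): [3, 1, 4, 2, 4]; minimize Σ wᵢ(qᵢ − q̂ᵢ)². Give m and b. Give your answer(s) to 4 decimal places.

The normal equations are: 371·m + 59·b = -1019;  59·m + 14·b = -147.
(Σwᵢ·r·r = 371, Σwᵢ·r = 59, Σwᵢ·1 = 14, Σwᵢ·r·q = -1019, Σwᵢ·q = -147.)
Eliminating b: 14·(row 1) − 59·(row 2) gives 1713·m = 14·(-1019) − 59·(-147) = -5593, so m = -5593/1713.
Then b = ((-147) − 59·(-5593/1713))/14 = 5584/1713.

m = -3.2650, b = 3.2598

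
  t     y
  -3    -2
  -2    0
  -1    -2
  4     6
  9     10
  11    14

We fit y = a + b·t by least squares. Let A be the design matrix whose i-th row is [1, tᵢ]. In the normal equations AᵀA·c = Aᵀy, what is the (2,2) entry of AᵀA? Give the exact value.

232

Row 2 ↔ basis t, column 2 ↔ basis t, so (AᵀA)_{2,2} = Σᵢ (t)·(t) = (-3)·(-3) + (-2)·(-2) + (-1)·(-1) + (4)·(4) + (9)·(9) + (11)·(11) = 232.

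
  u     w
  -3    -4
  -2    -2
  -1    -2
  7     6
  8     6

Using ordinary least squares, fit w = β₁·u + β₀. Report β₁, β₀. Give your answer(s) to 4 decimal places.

β₁ = 0.9097, β₀ = -0.8375

Forming MᵀM = [[127, 9]; [9, 5]] and Mᵀw = [108, 4]ᵀ gives MᵀM·[β₁, β₀]ᵀ = Mᵀw.
Determinant 127·5 − 9² = 554.
β₁ = (108·5 − 9·4)/554 = 252/277; β₀ = (127·4 − 9·108)/554 = -232/277.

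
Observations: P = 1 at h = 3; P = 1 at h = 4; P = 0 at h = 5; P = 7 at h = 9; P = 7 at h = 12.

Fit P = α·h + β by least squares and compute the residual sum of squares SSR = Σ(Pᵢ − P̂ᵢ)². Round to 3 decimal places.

From the data, Σh·h = 275, Σh = 33, Σ1 = 5.
Moment sums: Σh·P = 154, ΣP = 16.
Δ = 275·5 − 33² = 286.
α = (154·5 − 33·16)/286 = 11/13; β = (275·16 − 33·154)/286 = -31/13.
Residuals: 11/13, 0, -24/13, 23/13, -10/13; SSR = 102/13.

SSR = 7.846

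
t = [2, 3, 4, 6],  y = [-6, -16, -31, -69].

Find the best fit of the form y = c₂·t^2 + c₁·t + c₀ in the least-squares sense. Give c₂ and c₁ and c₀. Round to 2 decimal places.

From the data, Σt^2·t^2 = 1649, Σt^2·t = 315, Σt^2 = 65, Σt·t = 65, Σt = 15, Σ1 = 4.
For Mᵀy: Σt^2·y = -3148, Σt·y = -598, Σy = -122.
Normal equations: [[1649, 315, 65]; [315, 65, 15]; [65, 15, 4]]·[c₂, c₁, c₀]ᵀ = [-3148, -598, -122]ᵀ.
Row-reducing yields c₂ = -75/44, c₁ = -479/220, c₀ = 59/11.

c₂ = -1.70, c₁ = -2.18, c₀ = 5.36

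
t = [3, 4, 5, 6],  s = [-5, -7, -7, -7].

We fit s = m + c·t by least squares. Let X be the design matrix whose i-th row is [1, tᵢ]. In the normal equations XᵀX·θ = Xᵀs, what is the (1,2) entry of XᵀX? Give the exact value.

Row 1 ↔ basis 1, column 2 ↔ basis t, so (XᵀX)_{1,2} = Σᵢ t = (1)·(3) + (1)·(4) + (1)·(5) + (1)·(6) = 18.

18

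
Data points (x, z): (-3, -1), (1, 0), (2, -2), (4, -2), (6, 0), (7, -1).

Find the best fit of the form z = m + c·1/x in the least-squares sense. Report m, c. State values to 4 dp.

The normal system AᵀA·[m, c]ᵀ = Aᵀz is [[6, 145/84]; [145/84, 10385/7056]]·[m, c]ᵀ = [-6, -55/42]ᵀ.
Eliminating c: (10385/7056)·(row 1) − (145/84)·(row 2) gives (41285/7056)·m = (10385/7056)·(-6) − (145/84)·(-55/42) = -5795/882, so m = -9272/8257.
Then c = ((-55/42) − (145/84)·(-9272/8257))/(10385/7056) = 3528/8257.

m = -1.1229, c = 0.4273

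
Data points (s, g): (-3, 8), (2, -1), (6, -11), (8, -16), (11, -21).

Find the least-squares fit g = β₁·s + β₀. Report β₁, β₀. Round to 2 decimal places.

β₁ = -2.14, β₀ = 2.07

The normal system XᵀX·[β₁, β₀]ᵀ = Xᵀg is [[234, 24]; [24, 5]]·[β₁, β₀]ᵀ = [-451, -41]ᵀ.
Determinant 234·5 − 24² = 594.
β₁ = ((-451)·5 − 24·(-41))/594 = -1271/594; β₀ = (234·(-41) − 24·(-451))/594 = 205/99.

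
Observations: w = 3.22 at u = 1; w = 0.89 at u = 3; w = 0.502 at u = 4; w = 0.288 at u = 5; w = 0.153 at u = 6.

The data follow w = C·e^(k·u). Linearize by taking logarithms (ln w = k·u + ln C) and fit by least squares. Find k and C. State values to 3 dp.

k = -0.604, C = 5.723

Taking logs, ln w = k·u + ln C, so regress ln w on u.
AᵀA = [[87.0000, 19.0000]; [19.0000, 5]], rhs = [-19.4247, -2.7584]ᵀ  (here Σu = 19.0000, Σ(u)² = 87.0000, Σln w = -2.7584, Σu·ln w = -19.4247).
Δ = 87.0000·5 − (19.0000)² = 74.0000; k = (-19.4247·5 − 19.0000·-2.7584)/74.0000 = -0.60424, ln C = (87.0000·-2.7584 − 19.0000·-19.4247)/74.0000 = 1.74442, so C = exp(1.74442) = 5.72259.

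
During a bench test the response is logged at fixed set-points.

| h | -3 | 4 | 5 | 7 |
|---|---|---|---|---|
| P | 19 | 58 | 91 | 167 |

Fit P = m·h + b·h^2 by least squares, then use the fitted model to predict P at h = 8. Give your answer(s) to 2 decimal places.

P̂ = 215.52

From the data, Σh·h = 99, Σh·h^2 = 505, Σh^2·h^2 = 3363.
Right-hand side: Σh·P = 1799, Σh^2·P = 11557.
Normal equations: [[99, 505]; [505, 3363]]·[m, b]ᵀ = [1799, 11557]ᵀ.
Eliminating b: 3363·(row 1) − 505·(row 2) gives 77912·m = 3363·1799 − 505·11557 = 213752, so m = 26719/9739.
Then b = (11557 − 505·(26719/9739))/3363 = 29456/9739.
At h = 8: P̂ = (26719/9739)·(8) + (29456/9739)·(64) = 2098936/9739.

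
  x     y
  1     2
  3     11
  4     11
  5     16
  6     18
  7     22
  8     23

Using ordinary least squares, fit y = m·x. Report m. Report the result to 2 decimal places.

m = 3.03

Compute the Gram sums: Σx·x = 200.
Right-hand side: Σx·y = 605.
Normal equations: [[200]]·[m]ᵀ = [605]ᵀ.
Hence m = 605 / 200 ≈ 3.025.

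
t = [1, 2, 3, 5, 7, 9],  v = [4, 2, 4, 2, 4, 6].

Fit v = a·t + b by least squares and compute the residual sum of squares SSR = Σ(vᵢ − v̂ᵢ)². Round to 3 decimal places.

From the data, Σt·t = 169, Σt = 27, Σ1 = 6.
Moment sums: Σt·v = 112, Σv = 22.
So MᵀM·[a, b]ᵀ = Mᵀv: [[169, 27]; [27, 6]]·[a, b]ᵀ = [112, 22]ᵀ.
Determinant 169·6 − 27² = 285.
a = (112·6 − 27·22)/285 = 26/95; b = (169·22 − 27·112)/285 = 694/285.
Residuals: 368/285, -56/57, 212/285, -514/285, -20/57, 314/285; SSR = 2216/285.

SSR = 7.775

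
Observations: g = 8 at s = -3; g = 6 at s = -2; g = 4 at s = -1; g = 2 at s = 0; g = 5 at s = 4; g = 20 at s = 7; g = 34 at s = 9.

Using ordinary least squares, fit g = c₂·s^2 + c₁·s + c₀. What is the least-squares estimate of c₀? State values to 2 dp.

c₀ = 1.71

XᵀX·[c₂, c₁, c₀]ᵀ = Xᵀg reads: 9316·c₂ + 1100·c₁ + 160·c₀ = 3914;  1100·c₂ + 160·c₁ + 14·c₀ = 426;  160·c₂ + 14·c₁ + 7·c₀ = 79.
(Σs^2·s^2 = 9316, Σs^2·s = 1100, Σs^2 = 160, Σs·s = 160, Σs = 14, Σ1 = 7, Σs^2·g = 3914, Σs·g = 426, Σg = 79.)
Solving the 3×3 system (Gaussian elimination) gives c₂ = 6733/13472, c₁ = -37301/40416, c₀ = 34517/20208.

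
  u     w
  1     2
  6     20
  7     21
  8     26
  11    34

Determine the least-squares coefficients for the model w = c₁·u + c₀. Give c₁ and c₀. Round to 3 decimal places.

c₁ = 3.218, c₀ = -0.639

The normal equations are: 271·c₁ + 33·c₀ = 851;  33·c₁ + 5·c₀ = 103.
(Σu·u = 271, Σu = 33, Σ1 = 5, Σu·w = 851, Σw = 103.)
Eliminating c₀: 5·(row 1) − 33·(row 2) gives 266·c₁ = 5·851 − 33·103 = 856, so c₁ = 428/133.
Then c₀ = (103 − 33·(428/133))/5 = -85/133.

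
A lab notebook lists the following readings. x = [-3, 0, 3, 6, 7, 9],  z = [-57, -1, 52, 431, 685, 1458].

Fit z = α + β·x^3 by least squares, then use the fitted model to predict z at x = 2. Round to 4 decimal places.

From the data, Σ1 = 6, Σx^3 = 1288, Σx^3·x^3 = 697204.
And Σz = 2568, Σx^3·z = 1393876.
Eliminating β: 697204·(row 1) − 1288·(row 2) gives 2524280·α = 697204·2568 − 1288·1393876 = -4892416, so α = -611552/315535.
Then β = (1393876 − 1288·(-611552/315535))/697204 = 631959/315535.
At x = 2: ẑ = (-611552/315535)·(1) + (631959/315535)·(8) = 888824/63107.

ẑ = 14.0844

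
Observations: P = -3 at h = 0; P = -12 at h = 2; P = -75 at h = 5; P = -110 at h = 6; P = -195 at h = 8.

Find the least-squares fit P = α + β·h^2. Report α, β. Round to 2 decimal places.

Setting ∂/∂α … = 0 gives: 5·α + 129·β = -395;  129·α + 6033·β = -18363.
Eliminating β: 6033·(row 1) − 129·(row 2) gives 13524·α = 6033·(-395) − 129·(-18363) = -14208, so α = -1184/1127.
Then β = ((-18363) − 129·(-1184/1127))/6033 = -3405/1127.

α = -1.05, β = -3.02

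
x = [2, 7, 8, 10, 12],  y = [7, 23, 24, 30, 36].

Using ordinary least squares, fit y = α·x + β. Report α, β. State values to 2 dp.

Sums needed: Σx·x = 361, Σx = 39, Σ1 = 5.
Right-hand side: Σx·y = 1099, Σy = 120.
So AᵀA·[α, β]ᵀ = Aᵀy: [[361, 39]; [39, 5]]·[α, β]ᵀ = [1099, 120]ᵀ.
Eliminating β: 5·(row 1) − 39·(row 2) gives 284·α = 5·1099 − 39·120 = 815, so α = 815/284.
Then β = (120 − 39·(815/284))/5 = 459/284.

α = 2.87, β = 1.62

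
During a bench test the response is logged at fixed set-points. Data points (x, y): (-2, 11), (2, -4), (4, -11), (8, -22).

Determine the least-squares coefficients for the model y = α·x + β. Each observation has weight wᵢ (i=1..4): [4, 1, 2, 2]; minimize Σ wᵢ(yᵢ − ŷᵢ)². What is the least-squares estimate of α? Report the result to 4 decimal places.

α = -3.3611

Entries of AᵀWA: Σwᵢ·x·x = 180, Σwᵢ·x = 18, Σwᵢ·1 = 9.
Moment sums: Σwᵢ·x·y = -536, Σwᵢ·y = -26.
AᵀWA·[α, β]ᵀ = AᵀWy becomes [[180, 18]; [18, 9]]·[α, β]ᵀ = [-536, -26]ᵀ.
Eliminating β: 9·(row 1) − 18·(row 2) gives 1296·α = 9·(-536) − 18·(-26) = -4356, so α = -121/36.
Then β = ((-26) − 18·(-121/36))/9 = 23/6.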